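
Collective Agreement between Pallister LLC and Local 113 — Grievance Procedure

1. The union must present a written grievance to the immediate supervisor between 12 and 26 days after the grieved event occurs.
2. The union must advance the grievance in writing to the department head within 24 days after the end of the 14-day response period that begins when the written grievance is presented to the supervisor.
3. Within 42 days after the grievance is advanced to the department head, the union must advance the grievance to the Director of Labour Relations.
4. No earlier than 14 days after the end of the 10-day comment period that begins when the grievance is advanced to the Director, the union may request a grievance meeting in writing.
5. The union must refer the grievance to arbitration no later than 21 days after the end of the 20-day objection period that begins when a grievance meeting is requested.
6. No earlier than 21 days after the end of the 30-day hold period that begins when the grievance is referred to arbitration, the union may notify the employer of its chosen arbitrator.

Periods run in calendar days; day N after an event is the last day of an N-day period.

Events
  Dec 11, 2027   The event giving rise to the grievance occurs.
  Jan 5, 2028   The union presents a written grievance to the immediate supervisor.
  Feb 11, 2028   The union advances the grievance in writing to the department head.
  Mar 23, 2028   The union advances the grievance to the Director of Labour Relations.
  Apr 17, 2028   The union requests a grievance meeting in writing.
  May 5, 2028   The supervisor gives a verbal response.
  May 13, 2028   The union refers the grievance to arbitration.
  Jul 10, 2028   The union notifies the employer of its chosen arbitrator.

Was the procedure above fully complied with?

Step 1: the window is 12–26 days after Dec 11, 2027 (when the grieved event occurs), so Dec 23, 2027 through Jan 6, 2028; done Jan 5, 2028, which is between those dates.
Step 2: 24 days after Jan 19, 2028 (end of the 14-day response period, which began when the written grievance is presented to the supervisor on Jan 5, 2028) is Feb 12, 2028; done Feb 11, 2028 — timely.
Step 3: 42 days after Feb 11, 2028 (when the grievance is advanced to the department head) is Mar 24, 2028; done Mar 23, 2028 — timely.
Step 4: the earliest permitted date is 14 days after Apr 2, 2028 (end of the 10-day comment period, which began when the grievance is advanced to the Director on Mar 23, 2028), i.e. Apr 16, 2028; done Apr 17, 2028, after the minimum wait.
Step 5: 21 days after May 7, 2028 (end of the 20-day objection period, which began when a grievance meeting is requested on Apr 17, 2028) is May 28, 2028; May 13, 2028 is within that limit.
Step 6: the earliest permitted date is 21 days after Jun 12, 2028 (end of the 30-day hold period, which began when the grievance is referred to arbitration on May 13, 2028), i.e. Jul 3, 2028; done Jul 10, 2028 — permitted.

Yes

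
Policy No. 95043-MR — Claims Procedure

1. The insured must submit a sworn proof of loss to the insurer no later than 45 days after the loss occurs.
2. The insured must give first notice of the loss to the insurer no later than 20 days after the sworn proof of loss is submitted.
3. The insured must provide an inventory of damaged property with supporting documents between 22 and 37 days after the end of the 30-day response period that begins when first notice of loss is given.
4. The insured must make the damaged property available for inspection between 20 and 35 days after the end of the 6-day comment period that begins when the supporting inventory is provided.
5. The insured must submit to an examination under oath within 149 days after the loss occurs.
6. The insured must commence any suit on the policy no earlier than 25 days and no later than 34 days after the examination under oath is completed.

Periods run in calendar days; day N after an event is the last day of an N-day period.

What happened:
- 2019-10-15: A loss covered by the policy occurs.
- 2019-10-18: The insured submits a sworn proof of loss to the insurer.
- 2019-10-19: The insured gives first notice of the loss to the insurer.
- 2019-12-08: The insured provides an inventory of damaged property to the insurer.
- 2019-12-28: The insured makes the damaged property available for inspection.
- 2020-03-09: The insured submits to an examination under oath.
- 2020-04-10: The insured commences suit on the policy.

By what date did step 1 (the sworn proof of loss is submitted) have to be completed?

Step 1 runs from 2019-10-15, when the loss occurs. 45 days after 2019-10-15 is 2019-11-29.

2019-11-29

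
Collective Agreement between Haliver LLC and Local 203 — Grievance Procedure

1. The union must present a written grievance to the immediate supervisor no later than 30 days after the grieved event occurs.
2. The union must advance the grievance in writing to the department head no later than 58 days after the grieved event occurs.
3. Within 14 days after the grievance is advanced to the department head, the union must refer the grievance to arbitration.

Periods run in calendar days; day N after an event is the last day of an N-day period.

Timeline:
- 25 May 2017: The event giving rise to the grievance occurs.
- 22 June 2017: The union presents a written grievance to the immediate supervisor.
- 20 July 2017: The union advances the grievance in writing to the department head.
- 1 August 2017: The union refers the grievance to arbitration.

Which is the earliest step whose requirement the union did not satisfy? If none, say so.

(1) due by 25 May 2017 + 30 days = 24 June 2017; 22 June 2017 is within that limit.
(2) due by 25 May 2017 + 58 days = 22 July 2017; 20 July 2017 is within that limit.
(3) due by 20 July 2017 + 14 days = 3 August 2017; completed 1 August 2017, before the deadline.

None — every step was satisfied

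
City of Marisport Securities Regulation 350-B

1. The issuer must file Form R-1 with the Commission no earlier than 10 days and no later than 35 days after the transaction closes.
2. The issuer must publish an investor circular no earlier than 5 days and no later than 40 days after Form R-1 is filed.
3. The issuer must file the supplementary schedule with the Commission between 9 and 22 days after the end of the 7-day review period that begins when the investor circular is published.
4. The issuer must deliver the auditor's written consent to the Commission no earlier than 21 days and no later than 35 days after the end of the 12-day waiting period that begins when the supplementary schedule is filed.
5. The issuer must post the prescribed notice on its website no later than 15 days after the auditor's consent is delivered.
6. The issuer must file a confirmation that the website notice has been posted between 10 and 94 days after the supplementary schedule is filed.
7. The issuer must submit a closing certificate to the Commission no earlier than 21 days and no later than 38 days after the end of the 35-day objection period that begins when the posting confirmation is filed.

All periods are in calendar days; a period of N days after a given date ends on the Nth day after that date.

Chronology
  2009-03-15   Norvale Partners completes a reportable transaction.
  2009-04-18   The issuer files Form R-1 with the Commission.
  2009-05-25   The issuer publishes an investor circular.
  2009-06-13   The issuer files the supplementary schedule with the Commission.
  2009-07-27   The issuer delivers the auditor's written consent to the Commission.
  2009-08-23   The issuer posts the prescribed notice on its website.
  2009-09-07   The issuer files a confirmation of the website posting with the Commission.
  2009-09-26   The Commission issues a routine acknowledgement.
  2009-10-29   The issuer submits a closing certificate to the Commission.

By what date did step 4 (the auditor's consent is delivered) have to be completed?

2009-07-30

The supplementary schedule is filed on 2009-06-13; the 12-day waiting period therefore ends 2009-06-25, and step 4 runs from that date. The window is 21–35 days after 2009-06-25; it closes on 2009-07-30.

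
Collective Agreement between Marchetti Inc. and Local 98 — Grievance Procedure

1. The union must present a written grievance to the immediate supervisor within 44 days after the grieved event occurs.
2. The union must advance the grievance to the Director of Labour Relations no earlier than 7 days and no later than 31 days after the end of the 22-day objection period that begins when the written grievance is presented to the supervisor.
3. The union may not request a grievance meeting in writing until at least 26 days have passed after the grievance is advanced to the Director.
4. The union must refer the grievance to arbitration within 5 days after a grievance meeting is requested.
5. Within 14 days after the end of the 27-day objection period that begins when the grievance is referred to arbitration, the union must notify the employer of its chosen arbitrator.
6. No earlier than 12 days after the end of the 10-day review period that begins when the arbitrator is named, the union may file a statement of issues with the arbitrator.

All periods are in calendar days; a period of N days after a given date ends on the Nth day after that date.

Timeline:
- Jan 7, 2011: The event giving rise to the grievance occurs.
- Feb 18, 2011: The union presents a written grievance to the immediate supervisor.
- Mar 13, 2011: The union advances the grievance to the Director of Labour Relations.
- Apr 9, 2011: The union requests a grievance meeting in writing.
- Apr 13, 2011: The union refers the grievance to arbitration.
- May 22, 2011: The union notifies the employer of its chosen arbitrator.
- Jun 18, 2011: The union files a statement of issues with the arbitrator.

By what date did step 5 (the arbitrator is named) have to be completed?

May 24, 2011

The grievance is referred to arbitration on Apr 13, 2011; the 27-day objection period therefore ends May 10, 2011, and step 5 runs from that date. 14 days after May 10, 2011 is May 24, 2011.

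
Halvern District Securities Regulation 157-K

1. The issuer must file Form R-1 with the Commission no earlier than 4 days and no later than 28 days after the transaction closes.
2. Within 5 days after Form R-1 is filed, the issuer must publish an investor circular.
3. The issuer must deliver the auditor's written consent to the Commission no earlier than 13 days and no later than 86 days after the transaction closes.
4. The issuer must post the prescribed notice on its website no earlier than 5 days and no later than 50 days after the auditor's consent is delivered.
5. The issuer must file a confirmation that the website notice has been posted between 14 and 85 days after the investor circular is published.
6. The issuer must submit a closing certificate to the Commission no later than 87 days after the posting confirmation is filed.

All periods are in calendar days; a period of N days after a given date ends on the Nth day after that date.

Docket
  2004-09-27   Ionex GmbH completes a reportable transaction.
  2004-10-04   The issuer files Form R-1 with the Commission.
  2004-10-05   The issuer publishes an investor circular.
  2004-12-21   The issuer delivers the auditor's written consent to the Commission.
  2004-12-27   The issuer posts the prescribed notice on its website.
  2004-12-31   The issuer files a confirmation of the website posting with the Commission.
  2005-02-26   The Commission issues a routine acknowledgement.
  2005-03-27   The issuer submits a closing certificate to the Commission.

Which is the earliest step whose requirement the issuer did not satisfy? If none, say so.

Step 5

Step 1 — 4 and 28 days from 2004-09-27 (when the transaction closes) are 2004-10-01 and 2004-10-25 respectively; done 2004-10-04, which is between those dates.
Step 2 — counting 5 days from 2004-10-04 (when Form R-1 is filed) gives a deadline of 2004-10-09; 2004-10-05 is within that limit.
Step 3 — 13 and 86 days from 2004-09-27 (when the transaction closes) are 2004-10-10 and 2004-12-22 respectively; done 2004-12-21, which is between those dates.
Step 4 — 5 and 50 days from 2004-12-21 (when the auditor's consent is delivered) are 2004-12-26 and 2005-02-09 respectively; 2004-12-27 falls inside that range.
Step 5 — 14 and 85 days from 2004-10-05 (when the investor circular is published) are 2004-10-19 and 2004-12-29 respectively; done 2004-12-31 — 2 days after the window closed.
The analysis stops there.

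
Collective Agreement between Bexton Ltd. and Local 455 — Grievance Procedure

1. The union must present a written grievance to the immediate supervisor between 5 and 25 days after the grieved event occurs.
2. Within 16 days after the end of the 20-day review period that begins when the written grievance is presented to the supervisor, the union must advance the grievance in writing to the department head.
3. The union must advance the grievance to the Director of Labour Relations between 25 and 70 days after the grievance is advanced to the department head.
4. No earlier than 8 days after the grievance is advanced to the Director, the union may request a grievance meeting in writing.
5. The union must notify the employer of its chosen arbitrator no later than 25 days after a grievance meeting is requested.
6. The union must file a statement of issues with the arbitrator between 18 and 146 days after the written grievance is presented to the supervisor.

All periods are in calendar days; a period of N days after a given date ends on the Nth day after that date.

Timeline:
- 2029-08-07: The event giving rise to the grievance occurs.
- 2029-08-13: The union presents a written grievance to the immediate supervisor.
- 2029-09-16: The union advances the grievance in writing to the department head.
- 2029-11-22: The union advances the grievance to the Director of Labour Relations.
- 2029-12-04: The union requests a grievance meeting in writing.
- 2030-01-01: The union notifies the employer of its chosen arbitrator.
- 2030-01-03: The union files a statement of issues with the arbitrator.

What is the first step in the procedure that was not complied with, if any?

Step 5

(1) the permitted window runs from 2029-08-07 + 5 = 2029-08-12 to 2029-08-07 + 25 = 2029-09-01; 2029-08-13 falls inside that range.
(2) due by 2029-09-02 + 16 days = 2029-09-18; completed 2029-09-16, before the deadline.
(3) the permitted window runs from 2029-09-16 + 25 = 2029-10-11 to 2029-09-16 + 70 = 2029-11-25; done 2029-11-22, which is between those dates.
(4) permitted from 2029-11-22 + 8 days = 2029-11-30 onward; done 2029-12-04 — permitted.
(5) due by 2029-12-04 + 25 days = 2029-12-29; done 2030-01-01 — 3 days late.
Later steps need not be reached.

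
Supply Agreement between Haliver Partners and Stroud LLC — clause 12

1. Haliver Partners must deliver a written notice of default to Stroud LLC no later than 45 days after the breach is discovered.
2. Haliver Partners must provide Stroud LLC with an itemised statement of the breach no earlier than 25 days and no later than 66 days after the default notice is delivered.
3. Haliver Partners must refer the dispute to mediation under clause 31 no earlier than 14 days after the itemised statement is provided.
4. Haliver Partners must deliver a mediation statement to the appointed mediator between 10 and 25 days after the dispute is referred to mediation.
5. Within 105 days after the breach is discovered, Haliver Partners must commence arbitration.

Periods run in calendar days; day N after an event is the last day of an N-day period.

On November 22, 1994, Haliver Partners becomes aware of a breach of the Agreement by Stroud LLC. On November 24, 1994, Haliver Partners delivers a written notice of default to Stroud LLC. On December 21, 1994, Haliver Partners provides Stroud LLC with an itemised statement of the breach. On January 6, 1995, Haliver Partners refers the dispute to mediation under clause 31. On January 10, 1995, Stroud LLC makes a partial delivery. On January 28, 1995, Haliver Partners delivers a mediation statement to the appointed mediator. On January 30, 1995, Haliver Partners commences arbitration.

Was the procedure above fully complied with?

Yes

Step 1: 45 days after November 22, 1994 (when the breach is discovered) is January 6, 1995; done November 24, 1994 — timely.
Step 2: the window is 25–66 days after November 24, 1994 (when the default notice is delivered), so December 19, 1994 through January 29, 1995; done December 21, 1994, which is between those dates.
Step 3: the earliest permitted date is 14 days after December 21, 1994 (when the itemised statement is provided), i.e. January 4, 1995; done January 6, 1995 — permitted.
Step 4: the window is 10–25 days after January 6, 1995 (when the dispute is referred to mediation), so January 16, 1995 through January 31, 1995; January 28, 1995 falls inside that range.
Step 5: 105 days after November 22, 1994 (when the breach is discovered) is March 7, 1995; done January 30, 1995 — timely.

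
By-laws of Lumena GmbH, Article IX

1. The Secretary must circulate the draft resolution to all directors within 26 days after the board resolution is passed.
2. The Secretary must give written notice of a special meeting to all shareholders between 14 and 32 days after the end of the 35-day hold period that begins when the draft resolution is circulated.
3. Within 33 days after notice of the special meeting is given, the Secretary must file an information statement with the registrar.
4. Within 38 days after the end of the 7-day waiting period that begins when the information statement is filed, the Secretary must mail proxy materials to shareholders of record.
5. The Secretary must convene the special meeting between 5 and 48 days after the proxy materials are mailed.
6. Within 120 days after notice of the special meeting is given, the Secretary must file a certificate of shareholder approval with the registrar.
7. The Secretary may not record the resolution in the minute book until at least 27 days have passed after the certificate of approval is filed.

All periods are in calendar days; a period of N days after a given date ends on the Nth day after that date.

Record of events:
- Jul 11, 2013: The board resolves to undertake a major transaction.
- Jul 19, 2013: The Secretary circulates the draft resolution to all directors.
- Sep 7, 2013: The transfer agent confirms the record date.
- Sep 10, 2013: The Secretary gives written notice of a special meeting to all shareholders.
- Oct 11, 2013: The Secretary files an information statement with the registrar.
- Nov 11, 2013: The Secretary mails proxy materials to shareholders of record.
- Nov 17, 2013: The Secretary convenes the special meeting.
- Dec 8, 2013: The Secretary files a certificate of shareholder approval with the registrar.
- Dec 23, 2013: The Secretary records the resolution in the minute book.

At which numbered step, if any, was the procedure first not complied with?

Step 7

(1) due by Jul 11, 2013 + 26 days = Aug 6, 2013; Jul 19, 2013 is within that limit.
(2) the permitted window runs from Aug 23, 2013 + 14 = Sep 6, 2013 to Aug 23, 2013 + 32 = Sep 24, 2013; done Sep 10, 2013 — within the window.
(3) due by Sep 10, 2013 + 33 days = Oct 13, 2013; done Oct 11, 2013 — timely.
(4) due by Oct 18, 2013 + 38 days = Nov 25, 2013; done Nov 11, 2013 — timely.
(5) the permitted window runs from Nov 11, 2013 + 5 = Nov 16, 2013 to Nov 11, 2013 + 48 = Dec 29, 2013; done Nov 17, 2013, which is between those dates.
(6) due by Sep 10, 2013 + 120 days = Jan 8, 2014; Dec 8, 2013 is within that limit.
(7) permitted from Dec 8, 2013 + 27 days = Jan 4, 2014 onward; acted on Dec 23, 2013, 12 days prematurely.
The analysis stops there.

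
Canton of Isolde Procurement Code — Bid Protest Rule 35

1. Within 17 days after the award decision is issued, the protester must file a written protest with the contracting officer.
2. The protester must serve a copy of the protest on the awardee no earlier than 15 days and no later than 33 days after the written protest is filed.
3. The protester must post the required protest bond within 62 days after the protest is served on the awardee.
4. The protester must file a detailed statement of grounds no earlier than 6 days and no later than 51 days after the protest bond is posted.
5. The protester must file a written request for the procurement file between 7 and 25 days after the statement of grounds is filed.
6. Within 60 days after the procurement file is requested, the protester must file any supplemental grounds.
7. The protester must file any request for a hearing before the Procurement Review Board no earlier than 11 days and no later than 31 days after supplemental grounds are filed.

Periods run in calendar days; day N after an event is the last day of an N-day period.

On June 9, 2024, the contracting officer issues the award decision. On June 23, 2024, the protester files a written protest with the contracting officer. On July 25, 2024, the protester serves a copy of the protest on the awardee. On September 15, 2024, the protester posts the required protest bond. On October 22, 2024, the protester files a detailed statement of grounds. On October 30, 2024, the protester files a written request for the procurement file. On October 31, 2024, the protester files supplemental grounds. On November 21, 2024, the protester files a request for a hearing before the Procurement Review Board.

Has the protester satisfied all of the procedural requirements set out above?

Yes

Step 1 — counting 17 days from June 9, 2024 (when the award decision is issued) gives a deadline of June 26, 2024; done June 23, 2024 — timely.
Step 2 — 15 and 33 days from June 23, 2024 (when the written protest is filed) are July 8, 2024 and July 26, 2024 respectively; July 25, 2024 falls inside that range.
Step 3 — counting 62 days from July 25, 2024 (when the protest is served on the awardee) gives a deadline of September 25, 2024; done September 15, 2024 — timely.
Step 4 — 6 and 51 days from September 15, 2024 (when the protest bond is posted) are September 21, 2024 and November 5, 2024 respectively; done October 22, 2024 — within the window.
Step 5 — 7 and 25 days from October 22, 2024 (when the statement of grounds is filed) are October 29, 2024 and November 16, 2024 respectively; done October 30, 2024 — within the window.
Step 6 — counting 60 days from October 30, 2024 (when the procurement file is requested) gives a deadline of December 29, 2024; done October 31, 2024 — timely.
Step 7 — 11 and 31 days from October 31, 2024 (when supplemental grounds are filed) are November 11, 2024 and December 1, 2024 respectively; done November 21, 2024 — within the window.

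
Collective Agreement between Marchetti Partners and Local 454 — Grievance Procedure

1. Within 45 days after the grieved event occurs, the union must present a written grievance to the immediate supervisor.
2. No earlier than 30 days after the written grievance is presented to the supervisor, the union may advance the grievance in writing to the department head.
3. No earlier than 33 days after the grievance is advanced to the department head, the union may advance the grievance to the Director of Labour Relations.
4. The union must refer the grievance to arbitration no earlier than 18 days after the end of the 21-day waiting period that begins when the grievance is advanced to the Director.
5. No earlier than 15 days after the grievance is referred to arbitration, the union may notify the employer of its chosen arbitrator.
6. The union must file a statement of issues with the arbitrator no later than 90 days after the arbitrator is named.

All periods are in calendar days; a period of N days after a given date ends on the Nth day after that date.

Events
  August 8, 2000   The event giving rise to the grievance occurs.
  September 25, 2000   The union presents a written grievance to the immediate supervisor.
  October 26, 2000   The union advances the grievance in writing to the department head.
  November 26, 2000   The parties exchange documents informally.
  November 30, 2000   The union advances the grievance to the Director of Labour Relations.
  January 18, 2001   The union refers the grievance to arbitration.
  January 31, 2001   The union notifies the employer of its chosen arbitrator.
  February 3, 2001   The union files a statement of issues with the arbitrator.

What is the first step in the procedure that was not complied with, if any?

Step 1

Step 1 — counting 45 days from August 8, 2000 (when the grieved event occurs) gives a deadline of September 22, 2000; September 25, 2000 misses that deadline by 3 days.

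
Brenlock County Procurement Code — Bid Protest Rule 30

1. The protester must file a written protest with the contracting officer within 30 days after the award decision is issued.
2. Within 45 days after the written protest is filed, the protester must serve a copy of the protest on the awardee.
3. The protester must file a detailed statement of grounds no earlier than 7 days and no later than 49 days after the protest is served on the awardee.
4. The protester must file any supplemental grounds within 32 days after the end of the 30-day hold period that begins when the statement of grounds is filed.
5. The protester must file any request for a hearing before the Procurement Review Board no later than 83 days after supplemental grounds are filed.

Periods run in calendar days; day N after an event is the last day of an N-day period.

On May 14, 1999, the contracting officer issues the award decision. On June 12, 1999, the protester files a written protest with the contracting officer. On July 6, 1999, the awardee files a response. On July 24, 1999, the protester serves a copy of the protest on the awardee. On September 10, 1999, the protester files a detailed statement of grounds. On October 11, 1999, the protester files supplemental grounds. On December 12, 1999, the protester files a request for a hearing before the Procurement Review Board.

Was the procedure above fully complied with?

Step 1 — counting 30 days from May 14, 1999 (when the award decision is issued) gives a deadline of June 13, 1999; done June 12, 1999 — timely.
Step 2 — counting 45 days from June 12, 1999 (when the written protest is filed) gives a deadline of July 27, 1999; done July 24, 1999 — timely.
Step 3 — 7 and 49 days from July 24, 1999 (when the protest is served on the awardee) are July 31, 1999 and September 11, 1999 respectively; done September 10, 1999 — within the window.
Step 4 — counting 32 days from October 10, 1999 (end of the 30-day hold period, which began when the statement of grounds is filed on September 10, 1999) gives a deadline of November 11, 1999; completed October 11, 1999, before the deadline.
Step 5 — counting 83 days from October 11, 1999 (when supplemental grounds are filed) gives a deadline of January 2, 2000; done December 12, 1999 — timely.

Yes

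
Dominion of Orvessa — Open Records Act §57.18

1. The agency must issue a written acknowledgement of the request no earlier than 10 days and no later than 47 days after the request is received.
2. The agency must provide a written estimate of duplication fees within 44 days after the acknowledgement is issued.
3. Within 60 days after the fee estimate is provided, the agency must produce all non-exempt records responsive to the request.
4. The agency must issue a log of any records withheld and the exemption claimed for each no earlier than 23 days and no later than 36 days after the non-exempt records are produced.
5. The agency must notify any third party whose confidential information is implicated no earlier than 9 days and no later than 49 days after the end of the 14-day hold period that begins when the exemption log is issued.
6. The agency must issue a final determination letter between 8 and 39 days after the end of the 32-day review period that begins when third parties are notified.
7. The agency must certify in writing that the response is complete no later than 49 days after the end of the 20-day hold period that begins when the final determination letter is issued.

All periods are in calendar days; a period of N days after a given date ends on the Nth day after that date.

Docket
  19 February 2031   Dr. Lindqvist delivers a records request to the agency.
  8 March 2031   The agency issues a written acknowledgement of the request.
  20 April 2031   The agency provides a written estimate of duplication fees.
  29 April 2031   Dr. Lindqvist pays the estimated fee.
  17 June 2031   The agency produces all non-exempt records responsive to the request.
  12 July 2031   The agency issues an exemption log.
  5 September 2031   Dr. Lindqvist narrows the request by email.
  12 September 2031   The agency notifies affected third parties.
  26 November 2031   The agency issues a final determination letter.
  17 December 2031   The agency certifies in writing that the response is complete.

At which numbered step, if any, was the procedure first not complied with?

(1) the permitted window runs from 19 February 2031 + 10 = 1 March 2031 to 19 February 2031 + 47 = 7 April 2031; 8 March 2031 falls inside that range.
(2) due by 8 March 2031 + 44 days = 21 April 2031; completed 20 April 2031, before the deadline.
(3) due by 20 April 2031 + 60 days = 19 June 2031; 17 June 2031 is within that limit.
(4) the permitted window runs from 17 June 2031 + 23 = 10 July 2031 to 17 June 2031 + 36 = 23 July 2031; 12 July 2031 falls inside that range.
(5) the permitted window runs from 26 July 2031 + 9 = 4 August 2031 to 26 July 2031 + 49 = 13 September 2031; 12 September 2031 falls inside that range.
(6) the permitted window runs from 14 October 2031 + 8 = 22 October 2031 to 14 October 2031 + 39 = 22 November 2031; 26 November 2031 is 4 days past the end of the window.
No need to go further; step 6 was not satisfied.

Step 6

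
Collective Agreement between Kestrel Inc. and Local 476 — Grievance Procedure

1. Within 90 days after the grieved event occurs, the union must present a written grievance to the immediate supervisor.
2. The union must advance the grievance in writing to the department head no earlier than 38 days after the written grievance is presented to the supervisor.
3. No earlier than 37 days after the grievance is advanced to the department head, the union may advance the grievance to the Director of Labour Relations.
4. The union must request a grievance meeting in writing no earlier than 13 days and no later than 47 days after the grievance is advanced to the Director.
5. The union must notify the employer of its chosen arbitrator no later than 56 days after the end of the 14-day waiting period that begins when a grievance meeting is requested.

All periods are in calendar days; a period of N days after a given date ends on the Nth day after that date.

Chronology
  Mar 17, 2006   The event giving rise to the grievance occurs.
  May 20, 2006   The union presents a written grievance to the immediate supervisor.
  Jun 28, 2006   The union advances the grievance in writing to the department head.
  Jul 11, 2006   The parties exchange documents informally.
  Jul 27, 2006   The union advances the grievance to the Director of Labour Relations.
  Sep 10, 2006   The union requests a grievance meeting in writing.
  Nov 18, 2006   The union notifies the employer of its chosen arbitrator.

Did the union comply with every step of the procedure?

No

Step 1: 90 days after Mar 17, 2006 (when the grieved event occurs) is Jun 15, 2006; completed May 20, 2006, before the deadline.
Step 2: the earliest permitted date is 38 days after May 20, 2006 (when the written grievance is presented to the supervisor), i.e. Jun 27, 2006; Jun 28, 2006 is on or after that date.
Step 3: the earliest permitted date is 37 days after Jun 28, 2006 (when the grievance is advanced to the department head), i.e. Aug 4, 2006; acted on Jul 27, 2006, 8 days prematurely.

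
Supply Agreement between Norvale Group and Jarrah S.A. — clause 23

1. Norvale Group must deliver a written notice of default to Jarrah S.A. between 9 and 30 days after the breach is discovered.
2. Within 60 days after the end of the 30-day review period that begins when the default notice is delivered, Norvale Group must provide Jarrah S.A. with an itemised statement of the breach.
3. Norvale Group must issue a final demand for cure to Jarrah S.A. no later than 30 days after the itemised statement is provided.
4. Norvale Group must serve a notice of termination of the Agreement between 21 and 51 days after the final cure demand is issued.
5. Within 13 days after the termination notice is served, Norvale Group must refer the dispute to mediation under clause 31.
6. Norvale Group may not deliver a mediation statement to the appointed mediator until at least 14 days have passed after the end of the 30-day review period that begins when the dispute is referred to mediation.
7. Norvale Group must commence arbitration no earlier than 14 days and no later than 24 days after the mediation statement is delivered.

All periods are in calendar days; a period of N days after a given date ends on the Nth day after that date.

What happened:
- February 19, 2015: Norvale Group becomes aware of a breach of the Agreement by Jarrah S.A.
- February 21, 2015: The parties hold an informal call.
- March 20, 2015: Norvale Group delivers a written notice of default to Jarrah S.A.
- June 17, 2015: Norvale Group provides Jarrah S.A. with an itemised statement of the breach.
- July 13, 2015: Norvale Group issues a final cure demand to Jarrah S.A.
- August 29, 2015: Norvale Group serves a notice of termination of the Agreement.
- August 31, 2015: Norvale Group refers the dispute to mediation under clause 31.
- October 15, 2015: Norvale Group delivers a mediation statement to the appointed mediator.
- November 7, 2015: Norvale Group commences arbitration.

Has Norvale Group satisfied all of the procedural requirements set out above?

(1) the permitted window runs from February 19, 2015 + 9 = February 28, 2015 to February 19, 2015 + 30 = March 21, 2015; done March 20, 2015 — within the window.
(2) due by April 19, 2015 + 60 days = June 18, 2015; June 17, 2015 is within that limit.
(3) due by June 17, 2015 + 30 days = July 17, 2015; July 13, 2015 is within that limit.
(4) the permitted window runs from July 13, 2015 + 21 = August 3, 2015 to July 13, 2015 + 51 = September 2, 2015; done August 29, 2015, which is between those dates.
(5) due by August 29, 2015 + 13 days = September 11, 2015; completed August 31, 2015, before the deadline.
(6) permitted from September 30, 2015 + 14 days = October 14, 2015 onward; done October 15, 2015, after the minimum wait.
(7) the permitted window runs from October 15, 2015 + 14 = October 29, 2015 to October 15, 2015 + 24 = November 8, 2015; done November 7, 2015, which is between those dates.

Yes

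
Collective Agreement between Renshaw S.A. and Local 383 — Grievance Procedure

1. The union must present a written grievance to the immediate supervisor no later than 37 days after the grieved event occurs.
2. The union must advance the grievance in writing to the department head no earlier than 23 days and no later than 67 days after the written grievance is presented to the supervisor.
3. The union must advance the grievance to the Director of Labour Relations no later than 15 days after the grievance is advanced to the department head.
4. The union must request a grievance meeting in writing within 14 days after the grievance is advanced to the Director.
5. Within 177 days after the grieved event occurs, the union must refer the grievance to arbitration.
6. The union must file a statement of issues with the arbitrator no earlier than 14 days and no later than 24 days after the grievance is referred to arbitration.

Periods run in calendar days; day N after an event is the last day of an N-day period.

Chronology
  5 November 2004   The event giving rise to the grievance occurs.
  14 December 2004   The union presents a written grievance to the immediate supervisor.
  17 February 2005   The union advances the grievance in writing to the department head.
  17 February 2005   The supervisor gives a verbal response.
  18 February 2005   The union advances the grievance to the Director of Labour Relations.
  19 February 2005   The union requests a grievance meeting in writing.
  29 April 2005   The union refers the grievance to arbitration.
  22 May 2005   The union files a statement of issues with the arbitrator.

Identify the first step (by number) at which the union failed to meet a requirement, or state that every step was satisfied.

Step 1

Step 1: 37 days after 5 November 2004 (when the grieved event occurs) is 12 December 2004; done 14 December 2004 — 2 days late.
Later steps need not be reached.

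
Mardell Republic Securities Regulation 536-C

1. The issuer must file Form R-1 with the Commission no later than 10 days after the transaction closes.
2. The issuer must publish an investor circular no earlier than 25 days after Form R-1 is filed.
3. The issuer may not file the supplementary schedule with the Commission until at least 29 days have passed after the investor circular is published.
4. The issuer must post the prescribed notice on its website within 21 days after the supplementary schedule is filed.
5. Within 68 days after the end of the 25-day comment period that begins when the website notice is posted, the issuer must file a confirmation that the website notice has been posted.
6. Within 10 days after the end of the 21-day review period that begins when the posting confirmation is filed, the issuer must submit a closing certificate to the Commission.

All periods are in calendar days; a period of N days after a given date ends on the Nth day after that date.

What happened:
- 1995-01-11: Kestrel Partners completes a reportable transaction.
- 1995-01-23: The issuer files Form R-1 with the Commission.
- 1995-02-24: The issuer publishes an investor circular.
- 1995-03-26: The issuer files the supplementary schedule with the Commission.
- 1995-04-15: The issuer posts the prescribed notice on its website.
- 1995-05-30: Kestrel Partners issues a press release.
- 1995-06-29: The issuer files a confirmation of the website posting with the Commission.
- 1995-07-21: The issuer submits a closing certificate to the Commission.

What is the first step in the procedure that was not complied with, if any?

Step 1 — counting 10 days from 1995-01-11 (when the transaction closes) gives a deadline of 1995-01-21; 1995-01-23 misses that deadline by 2 days.
The procedure was therefore not followed at step 1.

Step 1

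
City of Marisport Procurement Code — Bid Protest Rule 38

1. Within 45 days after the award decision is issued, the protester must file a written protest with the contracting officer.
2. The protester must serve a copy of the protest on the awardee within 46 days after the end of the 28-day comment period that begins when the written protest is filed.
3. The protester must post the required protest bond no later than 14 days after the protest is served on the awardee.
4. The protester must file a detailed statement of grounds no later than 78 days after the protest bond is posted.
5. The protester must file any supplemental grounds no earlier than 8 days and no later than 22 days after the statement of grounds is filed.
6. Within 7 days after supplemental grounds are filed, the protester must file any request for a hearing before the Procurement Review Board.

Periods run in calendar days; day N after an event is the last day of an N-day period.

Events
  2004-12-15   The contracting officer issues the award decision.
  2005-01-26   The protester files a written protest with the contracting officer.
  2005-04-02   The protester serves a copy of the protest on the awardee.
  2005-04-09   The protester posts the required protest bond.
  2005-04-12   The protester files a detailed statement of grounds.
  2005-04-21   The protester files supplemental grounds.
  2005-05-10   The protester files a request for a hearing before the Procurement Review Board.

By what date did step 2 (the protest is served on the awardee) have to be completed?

The written protest is filed on 2005-01-26; the 28-day comment period therefore ends 2005-02-23, and step 2 runs from that date. 46 days after 2005-02-23 is 2005-04-10.

2005-04-10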